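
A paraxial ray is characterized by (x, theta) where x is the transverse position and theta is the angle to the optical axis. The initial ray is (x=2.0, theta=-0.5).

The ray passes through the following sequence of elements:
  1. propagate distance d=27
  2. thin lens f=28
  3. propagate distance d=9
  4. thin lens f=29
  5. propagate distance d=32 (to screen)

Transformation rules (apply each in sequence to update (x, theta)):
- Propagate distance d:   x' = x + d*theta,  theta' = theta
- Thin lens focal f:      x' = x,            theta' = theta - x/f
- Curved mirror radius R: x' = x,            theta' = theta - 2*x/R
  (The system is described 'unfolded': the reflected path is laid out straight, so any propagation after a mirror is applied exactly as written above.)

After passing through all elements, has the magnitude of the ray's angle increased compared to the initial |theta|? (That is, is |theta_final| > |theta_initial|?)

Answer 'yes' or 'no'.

Answer: no

Derivation:
Initial: x=2.0000 theta=-0.5000
After 1 (propagate distance d=27): x=-11.5000 theta=-0.5000
After 2 (thin lens f=28): x=-11.5000 theta=-5/56 (≈-0.0893)
After 3 (propagate distance d=9): x=-689/56 (≈-12.3036) theta=-5/56 (≈-0.0893)
After 4 (thin lens f=29): x=-689/56 (≈-12.3036) theta=68/203 (≈0.3350)
After 5 (propagate distance d=32 (to screen)): x=-2573/1624 (≈-1.5844) theta=68/203 (≈0.3350)
|theta_initial|=0.5000 |theta_final|=68/203 (≈0.3350) -> not increased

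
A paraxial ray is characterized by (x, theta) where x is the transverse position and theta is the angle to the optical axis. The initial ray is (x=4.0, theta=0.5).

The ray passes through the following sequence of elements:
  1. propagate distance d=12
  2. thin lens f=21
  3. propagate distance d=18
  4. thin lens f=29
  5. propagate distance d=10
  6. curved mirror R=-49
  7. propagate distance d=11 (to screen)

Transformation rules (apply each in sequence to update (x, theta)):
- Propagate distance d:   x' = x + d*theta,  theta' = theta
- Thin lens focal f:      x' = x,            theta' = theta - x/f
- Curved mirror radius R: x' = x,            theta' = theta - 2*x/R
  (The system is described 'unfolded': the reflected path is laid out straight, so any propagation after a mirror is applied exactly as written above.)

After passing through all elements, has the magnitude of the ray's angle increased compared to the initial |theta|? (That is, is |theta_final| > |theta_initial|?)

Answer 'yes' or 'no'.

Answer: no

Derivation:
Initial: x=4.0000 theta=0.5000
After 1 (propagate distance d=12): x=10.0000 theta=0.5000
After 2 (thin lens f=21): x=10.0000 theta=1/42 (≈0.0238)
After 3 (propagate distance d=18): x=73/7 (≈10.4286) theta=1/42 (≈0.0238)
After 4 (thin lens f=29): x=73/7 (≈10.4286) theta=-409/1218 (≈-0.3358)
After 5 (propagate distance d=10): x=4306/609 (≈7.0706) theta=-409/1218 (≈-0.3358)
After 6 (curved mirror R=-49): x=4306/609 (≈7.0706) theta=-939/19894 (≈-0.0472)
After 7 (propagate distance d=11 (to screen)): x=391001/59682 (≈6.5514) theta=-939/19894 (≈-0.0472)
|theta_initial|=0.5000 |theta_final|=939/19894 (≈0.0472) -> not increased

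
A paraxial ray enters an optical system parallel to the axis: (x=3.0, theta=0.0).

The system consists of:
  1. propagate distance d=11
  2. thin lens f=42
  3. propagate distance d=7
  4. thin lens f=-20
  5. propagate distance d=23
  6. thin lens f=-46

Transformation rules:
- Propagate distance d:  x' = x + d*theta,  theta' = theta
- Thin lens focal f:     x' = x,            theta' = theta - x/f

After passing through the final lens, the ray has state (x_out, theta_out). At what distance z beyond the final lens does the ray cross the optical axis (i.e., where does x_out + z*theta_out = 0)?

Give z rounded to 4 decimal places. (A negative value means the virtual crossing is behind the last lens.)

Initial: x=3.0000 theta=0.0000
After 1 (propagate distance d=11): x=3.0000 theta=0.0000
After 2 (thin lens f=42): x=3.0000 theta=-1/14 (≈-0.0714)
After 3 (propagate distance d=7): x=2.5000 theta=-1/14 (≈-0.0714)
After 4 (thin lens f=-20): x=2.5000 theta=3/56 (≈0.0536)
After 5 (propagate distance d=23): x=209/56 (≈3.7321) theta=3/56 (≈0.0536)
After 6 (thin lens f=-46): x=209/56 (≈3.7321) theta=347/2576 (≈0.1347)
z_focus = -x_out/theta_out = -(209/56)/(347/2576) = -9614/347 ≈ -27.7061
Rounded to 4 decimal places: z = -27.7061

Answer: -27.7061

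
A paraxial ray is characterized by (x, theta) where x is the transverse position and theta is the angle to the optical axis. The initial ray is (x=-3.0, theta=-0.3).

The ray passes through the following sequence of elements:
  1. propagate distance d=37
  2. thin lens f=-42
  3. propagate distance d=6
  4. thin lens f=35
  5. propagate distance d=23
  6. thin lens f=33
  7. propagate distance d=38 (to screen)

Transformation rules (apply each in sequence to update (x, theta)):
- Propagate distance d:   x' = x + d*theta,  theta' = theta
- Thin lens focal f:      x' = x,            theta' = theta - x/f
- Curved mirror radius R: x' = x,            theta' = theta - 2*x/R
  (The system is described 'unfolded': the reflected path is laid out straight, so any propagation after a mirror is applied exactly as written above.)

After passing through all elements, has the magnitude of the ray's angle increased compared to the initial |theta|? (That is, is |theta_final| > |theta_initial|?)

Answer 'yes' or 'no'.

Answer: yes

Derivation:
Initial: x=-3.0000 theta=-0.3000
After 1 (propagate distance d=37): x=-14.1000 theta=-0.3000
After 2 (thin lens f=-42): x=-14.1000 theta=-89/140 (≈-0.6357)
After 3 (propagate distance d=6): x=-627/35 (≈-17.9143) theta=-89/140 (≈-0.6357)
After 4 (thin lens f=35): x=-627/35 (≈-17.9143) theta=-607/4900 (≈-0.1239)
After 5 (propagate distance d=23): x=-101741/4900 (≈-20.7635) theta=-607/4900 (≈-0.1239)
After 6 (thin lens f=33): x=-101741/4900 (≈-20.7635) theta=8171/16170 (≈0.5053)
After 7 (propagate distance d=38 (to screen)): x=-252473/161700 (≈-1.5614) theta=8171/16170 (≈0.5053)
|theta_initial|=0.3000 |theta_final|=8171/16170 (≈0.5053) -> increased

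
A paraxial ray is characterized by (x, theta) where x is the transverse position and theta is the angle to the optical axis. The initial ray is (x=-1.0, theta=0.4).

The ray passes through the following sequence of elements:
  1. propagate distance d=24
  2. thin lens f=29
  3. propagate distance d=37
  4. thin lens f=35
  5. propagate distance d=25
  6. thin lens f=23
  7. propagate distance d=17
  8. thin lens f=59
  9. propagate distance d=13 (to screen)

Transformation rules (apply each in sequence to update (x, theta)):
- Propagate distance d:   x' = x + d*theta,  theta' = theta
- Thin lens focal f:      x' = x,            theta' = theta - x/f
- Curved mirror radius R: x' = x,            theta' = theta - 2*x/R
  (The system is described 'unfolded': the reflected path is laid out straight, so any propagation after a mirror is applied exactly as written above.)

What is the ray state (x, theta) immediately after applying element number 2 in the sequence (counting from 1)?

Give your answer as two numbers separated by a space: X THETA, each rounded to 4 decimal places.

Answer: 8.6000 0.1034

Derivation:
Initial: x=-1.0000 theta=0.4000
After 1 (propagate distance d=24): x=8.6000 theta=0.4000
After 2 (thin lens f=29): x=8.6000 theta=3/29 (≈0.1034)
Rounded to 4 decimal places: x = 8.6000, theta = 0.1034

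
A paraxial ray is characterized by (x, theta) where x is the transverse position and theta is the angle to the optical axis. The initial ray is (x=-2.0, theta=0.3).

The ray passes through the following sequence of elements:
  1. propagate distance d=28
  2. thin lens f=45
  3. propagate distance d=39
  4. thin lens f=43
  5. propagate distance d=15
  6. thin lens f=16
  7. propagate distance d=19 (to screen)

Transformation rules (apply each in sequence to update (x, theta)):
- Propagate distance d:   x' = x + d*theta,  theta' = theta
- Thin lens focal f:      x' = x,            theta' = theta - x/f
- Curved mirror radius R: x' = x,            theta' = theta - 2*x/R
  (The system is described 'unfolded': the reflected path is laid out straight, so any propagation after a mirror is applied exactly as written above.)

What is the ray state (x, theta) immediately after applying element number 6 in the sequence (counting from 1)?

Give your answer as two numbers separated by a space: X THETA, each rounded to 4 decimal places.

Initial: x=-2.0000 theta=0.3000
After 1 (propagate distance d=28): x=6.4000 theta=0.3000
After 2 (thin lens f=45): x=6.4000 theta=71/450 (≈0.1578)
After 3 (propagate distance d=39): x=1883/150 (≈12.5533) theta=71/450 (≈0.1578)
After 4 (thin lens f=43): x=1883/150 (≈12.5533) theta=-1298/9675 (≈-0.1342)
After 5 (propagate distance d=15): x=22663/2150 (≈10.5409) theta=-1298/9675 (≈-0.1342)
After 6 (thin lens f=16): x=22663/2150 (≈10.5409) theta=-245503/309600 (≈-0.7930)
Rounded to 4 decimal places: x = 10.5409, theta = -0.7930

Answer: 10.5409 -0.7930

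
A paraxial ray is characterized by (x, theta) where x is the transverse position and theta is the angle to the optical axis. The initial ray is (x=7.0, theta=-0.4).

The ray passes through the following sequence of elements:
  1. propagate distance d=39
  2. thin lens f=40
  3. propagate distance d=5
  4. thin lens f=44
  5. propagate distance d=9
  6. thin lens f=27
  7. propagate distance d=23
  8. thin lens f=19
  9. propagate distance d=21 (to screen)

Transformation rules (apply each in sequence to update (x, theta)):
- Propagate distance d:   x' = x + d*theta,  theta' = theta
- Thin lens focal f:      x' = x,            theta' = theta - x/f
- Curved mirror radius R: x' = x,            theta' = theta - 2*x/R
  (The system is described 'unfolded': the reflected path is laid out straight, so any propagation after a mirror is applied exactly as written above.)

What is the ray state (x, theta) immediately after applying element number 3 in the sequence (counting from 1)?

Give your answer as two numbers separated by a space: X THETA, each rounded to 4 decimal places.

Initial: x=7.0000 theta=-0.4000
After 1 (propagate distance d=39): x=-8.6000 theta=-0.4000
After 2 (thin lens f=40): x=-8.6000 theta=-0.1850
After 3 (propagate distance d=5): x=-9.5250 theta=-0.1850
Rounded to 4 decimal places: x = -9.5250, theta = -0.1850

Answer: -9.5250 -0.1850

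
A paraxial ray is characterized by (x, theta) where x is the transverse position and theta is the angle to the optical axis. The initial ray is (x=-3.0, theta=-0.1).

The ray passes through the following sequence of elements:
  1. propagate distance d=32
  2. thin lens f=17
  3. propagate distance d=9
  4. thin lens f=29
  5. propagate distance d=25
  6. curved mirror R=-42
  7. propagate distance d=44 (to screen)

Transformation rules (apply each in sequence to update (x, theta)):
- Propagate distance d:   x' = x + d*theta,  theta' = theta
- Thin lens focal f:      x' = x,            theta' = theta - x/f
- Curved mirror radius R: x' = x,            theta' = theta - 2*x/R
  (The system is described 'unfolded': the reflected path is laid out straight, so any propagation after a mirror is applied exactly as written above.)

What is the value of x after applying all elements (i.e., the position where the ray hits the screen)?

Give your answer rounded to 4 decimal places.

Initial: x=-3.0000 theta=-0.1000
After 1 (propagate distance d=32): x=-6.2000 theta=-0.1000
After 2 (thin lens f=17): x=-6.2000 theta=9/34 (≈0.2647)
After 3 (propagate distance d=9): x=-649/170 (≈-3.8176) theta=9/34 (≈0.2647)
After 4 (thin lens f=29): x=-649/170 (≈-3.8176) theta=977/2465 (≈0.3963)
After 5 (propagate distance d=25): x=30029/4930 (≈6.0911) theta=977/2465 (≈0.3963)
After 6 (curved mirror R=-42): x=30029/4930 (≈6.0911) theta=71063/103530 (≈0.6864)
After 7 (propagate distance d=44 (to screen)): x=3757381/103530 (≈36.2927) theta=71063/103530 (≈0.6864)
Rounded to 4 decimal places: x = 36.2927

Answer: 36.2927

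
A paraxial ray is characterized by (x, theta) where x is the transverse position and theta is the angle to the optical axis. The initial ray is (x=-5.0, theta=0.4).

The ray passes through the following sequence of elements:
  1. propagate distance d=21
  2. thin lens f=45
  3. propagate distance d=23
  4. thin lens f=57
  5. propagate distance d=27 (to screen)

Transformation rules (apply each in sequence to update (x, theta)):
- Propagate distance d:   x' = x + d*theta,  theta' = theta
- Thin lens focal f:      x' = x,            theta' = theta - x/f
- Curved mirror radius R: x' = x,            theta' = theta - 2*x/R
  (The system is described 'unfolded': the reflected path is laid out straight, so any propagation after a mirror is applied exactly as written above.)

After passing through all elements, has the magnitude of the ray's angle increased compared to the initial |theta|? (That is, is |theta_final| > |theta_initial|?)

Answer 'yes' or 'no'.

Answer: no

Derivation:
Initial: x=-5.0000 theta=0.4000
After 1 (propagate distance d=21): x=3.4000 theta=0.4000
After 2 (thin lens f=45): x=3.4000 theta=73/225 (≈0.3244)
After 3 (propagate distance d=23): x=2444/225 (≈10.8622) theta=73/225 (≈0.3244)
After 4 (thin lens f=57): x=2444/225 (≈10.8622) theta=1717/12825 (≈0.1339)
After 5 (propagate distance d=27 (to screen)): x=61889/4275 (≈14.4770) theta=1717/12825 (≈0.1339)
|theta_initial|=0.4000 |theta_final|=1717/12825 (≈0.1339) -> not increased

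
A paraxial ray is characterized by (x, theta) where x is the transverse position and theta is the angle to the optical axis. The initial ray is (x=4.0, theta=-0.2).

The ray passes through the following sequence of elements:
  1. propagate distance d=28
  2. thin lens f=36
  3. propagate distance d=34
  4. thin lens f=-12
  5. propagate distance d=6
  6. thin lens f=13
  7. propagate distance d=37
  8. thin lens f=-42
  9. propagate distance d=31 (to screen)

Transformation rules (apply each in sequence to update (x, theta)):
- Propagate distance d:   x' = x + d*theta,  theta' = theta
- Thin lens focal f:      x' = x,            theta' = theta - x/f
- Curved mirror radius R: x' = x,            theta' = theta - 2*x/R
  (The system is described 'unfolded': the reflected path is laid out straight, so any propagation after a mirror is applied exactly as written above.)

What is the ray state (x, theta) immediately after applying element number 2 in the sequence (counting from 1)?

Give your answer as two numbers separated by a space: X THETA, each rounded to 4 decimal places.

Answer: -1.6000 -0.1556

Derivation:
Initial: x=4.0000 theta=-0.2000
After 1 (propagate distance d=28): x=-1.6000 theta=-0.2000
After 2 (thin lens f=36): x=-1.6000 theta=-7/45 (≈-0.1556)
Rounded to 4 decimal places: x = -1.6000, theta = -0.1556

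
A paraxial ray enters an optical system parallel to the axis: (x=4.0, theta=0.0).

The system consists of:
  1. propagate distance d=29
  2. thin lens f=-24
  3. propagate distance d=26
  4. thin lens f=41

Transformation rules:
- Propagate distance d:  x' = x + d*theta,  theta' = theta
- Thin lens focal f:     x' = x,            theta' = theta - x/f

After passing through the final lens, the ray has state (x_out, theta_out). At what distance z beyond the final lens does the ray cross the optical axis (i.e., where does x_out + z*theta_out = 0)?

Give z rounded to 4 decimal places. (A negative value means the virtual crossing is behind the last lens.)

Initial: x=4.0000 theta=0.0000
After 1 (propagate distance d=29): x=4.0000 theta=0.0000
After 2 (thin lens f=-24): x=4.0000 theta=1/6 (≈0.1667)
After 3 (propagate distance d=26): x=25/3 (≈8.3333) theta=1/6 (≈0.1667)
After 4 (thin lens f=41): x=25/3 (≈8.3333) theta=-3/82 (≈-0.0366)
z_focus = -x_out/theta_out = -(25/3)/(-3/82) = 2050/9 ≈ 227.7778
Rounded to 4 decimal places: z = 227.7778

Answer: 227.7778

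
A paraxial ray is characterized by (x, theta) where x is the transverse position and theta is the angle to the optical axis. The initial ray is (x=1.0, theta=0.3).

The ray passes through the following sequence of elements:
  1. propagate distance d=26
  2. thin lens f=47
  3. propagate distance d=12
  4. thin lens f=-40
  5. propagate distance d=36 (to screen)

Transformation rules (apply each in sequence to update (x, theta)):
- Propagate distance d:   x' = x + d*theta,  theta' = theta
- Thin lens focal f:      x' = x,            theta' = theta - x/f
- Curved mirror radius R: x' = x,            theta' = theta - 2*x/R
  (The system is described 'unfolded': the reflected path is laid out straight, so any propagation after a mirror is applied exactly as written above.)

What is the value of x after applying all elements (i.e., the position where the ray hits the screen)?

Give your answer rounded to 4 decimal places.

Answer: 23.3506

Derivation:
Initial: x=1.0000 theta=0.3000
After 1 (propagate distance d=26): x=8.8000 theta=0.3000
After 2 (thin lens f=47): x=8.8000 theta=53/470 (≈0.1128)
After 3 (propagate distance d=12): x=2386/235 (≈10.1532) theta=53/470 (≈0.1128)
After 4 (thin lens f=-40): x=2386/235 (≈10.1532) theta=1723/4700 (≈0.3666)
After 5 (propagate distance d=36 (to screen)): x=27437/1175 (≈23.3506) theta=1723/4700 (≈0.3666)
Rounded to 4 decimal places: x = 23.3506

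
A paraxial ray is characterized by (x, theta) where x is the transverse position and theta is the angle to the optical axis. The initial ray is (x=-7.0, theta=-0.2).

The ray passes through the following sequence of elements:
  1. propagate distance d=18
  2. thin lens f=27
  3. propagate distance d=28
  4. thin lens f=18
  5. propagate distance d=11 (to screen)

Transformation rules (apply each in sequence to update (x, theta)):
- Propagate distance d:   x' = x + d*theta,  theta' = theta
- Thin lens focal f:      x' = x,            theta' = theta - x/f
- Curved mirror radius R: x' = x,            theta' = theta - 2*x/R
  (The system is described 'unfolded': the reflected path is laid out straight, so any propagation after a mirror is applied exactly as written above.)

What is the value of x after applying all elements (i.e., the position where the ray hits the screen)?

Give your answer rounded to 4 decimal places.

Initial: x=-7.0000 theta=-0.2000
After 1 (propagate distance d=18): x=-10.6000 theta=-0.2000
After 2 (thin lens f=27): x=-10.6000 theta=26/135 (≈0.1926)
After 3 (propagate distance d=28): x=-703/135 (≈-5.2074) theta=26/135 (≈0.1926)
After 4 (thin lens f=18): x=-703/135 (≈-5.2074) theta=1171/2430 (≈0.4819)
After 5 (propagate distance d=11 (to screen)): x=227/2430 (≈0.0934) theta=1171/2430 (≈0.4819)
Rounded to 4 decimal places: x = 0.0934

Answer: 0.0934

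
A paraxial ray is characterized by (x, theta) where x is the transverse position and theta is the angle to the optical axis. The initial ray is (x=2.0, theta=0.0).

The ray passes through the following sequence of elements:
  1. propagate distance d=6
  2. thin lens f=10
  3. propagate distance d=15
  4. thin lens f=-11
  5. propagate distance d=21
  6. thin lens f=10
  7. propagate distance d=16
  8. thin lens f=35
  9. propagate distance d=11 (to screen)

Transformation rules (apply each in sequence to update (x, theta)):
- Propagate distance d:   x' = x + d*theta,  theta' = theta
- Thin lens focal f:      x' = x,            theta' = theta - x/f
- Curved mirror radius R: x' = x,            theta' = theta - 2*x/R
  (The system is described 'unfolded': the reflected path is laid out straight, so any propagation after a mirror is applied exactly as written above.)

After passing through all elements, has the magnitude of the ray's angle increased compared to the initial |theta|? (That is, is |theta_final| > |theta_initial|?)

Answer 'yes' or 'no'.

Initial: x=2.0000 theta=0.0000
After 1 (propagate distance d=6): x=2.0000 theta=0.0000
After 2 (thin lens f=10): x=2.0000 theta=-0.2000
After 3 (propagate distance d=15): x=-1.0000 theta=-0.2000
After 4 (thin lens f=-11): x=-1.0000 theta=-16/55 (≈-0.2909)
After 5 (propagate distance d=21): x=-391/55 (≈-7.1091) theta=-16/55 (≈-0.2909)
After 6 (thin lens f=10): x=-391/55 (≈-7.1091) theta=0.4200
After 7 (propagate distance d=16): x=-107/275 (≈-0.3891) theta=0.4200
After 8 (thin lens f=35): x=-107/275 (≈-0.3891) theta=8299/19250 (≈0.4311)
After 9 (propagate distance d=11 (to screen)): x=83799/19250 (≈4.3532) theta=8299/19250 (≈0.4311)
|theta_initial|=0.0000 |theta_final|=8299/19250 (≈0.4311) -> increased

Answer: yes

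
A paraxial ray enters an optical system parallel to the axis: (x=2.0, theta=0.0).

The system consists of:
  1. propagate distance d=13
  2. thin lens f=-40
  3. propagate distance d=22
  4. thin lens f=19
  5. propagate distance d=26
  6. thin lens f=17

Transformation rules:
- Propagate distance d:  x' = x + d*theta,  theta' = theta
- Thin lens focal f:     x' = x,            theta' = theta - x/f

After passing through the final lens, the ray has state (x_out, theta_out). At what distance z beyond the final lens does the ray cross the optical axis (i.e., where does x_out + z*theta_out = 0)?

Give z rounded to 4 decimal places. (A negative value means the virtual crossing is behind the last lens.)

Initial: x=2.0000 theta=0.0000
After 1 (propagate distance d=13): x=2.0000 theta=0.0000
After 2 (thin lens f=-40): x=2.0000 theta=0.0500
After 3 (propagate distance d=22): x=3.1000 theta=0.0500
After 4 (thin lens f=19): x=3.1000 theta=-43/380 (≈-0.1132)
After 5 (propagate distance d=26): x=3/19 (≈0.1579) theta=-43/380 (≈-0.1132)
After 6 (thin lens f=17): x=3/19 (≈0.1579) theta=-791/6460 (≈-0.1224)
z_focus = -x_out/theta_out = -(3/19)/(-791/6460) = 1020/791 ≈ 1.2895
Rounded to 4 decimal places: z = 1.2895

Answer: 1.2895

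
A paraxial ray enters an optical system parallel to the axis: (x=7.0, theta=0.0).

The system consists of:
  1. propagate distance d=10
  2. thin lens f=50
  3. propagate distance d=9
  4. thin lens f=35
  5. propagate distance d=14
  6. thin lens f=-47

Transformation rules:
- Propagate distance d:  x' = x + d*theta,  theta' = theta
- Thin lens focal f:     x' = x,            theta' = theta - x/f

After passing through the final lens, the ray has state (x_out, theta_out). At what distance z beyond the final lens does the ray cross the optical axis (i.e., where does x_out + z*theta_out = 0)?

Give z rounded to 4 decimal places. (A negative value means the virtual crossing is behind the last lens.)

Answer: 5.4474

Derivation:
Initial: x=7.0000 theta=0.0000
After 1 (propagate distance d=10): x=7.0000 theta=0.0000
After 2 (thin lens f=50): x=7.0000 theta=-0.1400
After 3 (propagate distance d=9): x=5.7400 theta=-0.1400
After 4 (thin lens f=35): x=5.7400 theta=-0.3040
After 5 (propagate distance d=14): x=1.4840 theta=-0.3040
After 6 (thin lens f=-47): x=1.4840 theta=-3201/11750 (≈-0.2724)
z_focus = -x_out/theta_out = -(1.4840)/(-3201/11750) = 17437/3201 ≈ 5.4474
Rounded to 4 decimal places: z = 5.4474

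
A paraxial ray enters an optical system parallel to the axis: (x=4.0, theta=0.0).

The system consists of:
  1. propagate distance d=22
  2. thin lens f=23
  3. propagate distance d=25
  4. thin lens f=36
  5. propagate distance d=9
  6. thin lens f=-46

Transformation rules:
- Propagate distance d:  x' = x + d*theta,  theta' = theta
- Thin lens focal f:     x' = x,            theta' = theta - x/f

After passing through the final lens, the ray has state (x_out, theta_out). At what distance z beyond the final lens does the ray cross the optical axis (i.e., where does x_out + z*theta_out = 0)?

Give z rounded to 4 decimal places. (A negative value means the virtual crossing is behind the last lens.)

Initial: x=4.0000 theta=0.0000
After 1 (propagate distance d=22): x=4.0000 theta=0.0000
After 2 (thin lens f=23): x=4.0000 theta=-4/23 (≈-0.1739)
After 3 (propagate distance d=25): x=-8/23 (≈-0.3478) theta=-4/23 (≈-0.1739)
After 4 (thin lens f=36): x=-8/23 (≈-0.3478) theta=-34/207 (≈-0.1643)
After 5 (propagate distance d=9): x=-42/23 (≈-1.8261) theta=-34/207 (≈-0.1643)
After 6 (thin lens f=-46): x=-42/23 (≈-1.8261) theta=-971/4761 (≈-0.2039)
z_focus = -x_out/theta_out = -(-42/23)/(-971/4761) = -8694/971 ≈ -8.9537
Rounded to 4 decimal places: z = -8.9537

Answer: -8.9537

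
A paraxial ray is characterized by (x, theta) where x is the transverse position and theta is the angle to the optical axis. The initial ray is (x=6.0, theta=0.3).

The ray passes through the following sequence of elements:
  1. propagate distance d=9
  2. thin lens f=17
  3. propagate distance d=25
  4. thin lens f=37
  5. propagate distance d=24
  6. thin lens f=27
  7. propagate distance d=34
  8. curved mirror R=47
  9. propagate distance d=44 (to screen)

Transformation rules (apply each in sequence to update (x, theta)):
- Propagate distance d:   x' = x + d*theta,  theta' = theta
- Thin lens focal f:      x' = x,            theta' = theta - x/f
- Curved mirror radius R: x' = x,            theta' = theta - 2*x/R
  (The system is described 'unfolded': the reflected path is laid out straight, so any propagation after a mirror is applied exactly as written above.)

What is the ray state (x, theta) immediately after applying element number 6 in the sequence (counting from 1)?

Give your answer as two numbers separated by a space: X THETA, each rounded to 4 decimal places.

Answer: -3.8857 -0.1599

Derivation:
Initial: x=6.0000 theta=0.3000
After 1 (propagate distance d=9): x=8.7000 theta=0.3000
After 2 (thin lens f=17): x=8.7000 theta=-18/85 (≈-0.2118)
After 3 (propagate distance d=25): x=579/170 (≈3.4059) theta=-18/85 (≈-0.2118)
After 4 (thin lens f=37): x=579/170 (≈3.4059) theta=-1911/6290 (≈-0.3038)
After 5 (propagate distance d=24): x=-24441/6290 (≈-3.8857) theta=-1911/6290 (≈-0.3038)
After 6 (thin lens f=27): x=-24441/6290 (≈-3.8857) theta=-4526/28305 (≈-0.1599)
Rounded to 4 decimal places: x = -3.8857, theta = -0.1599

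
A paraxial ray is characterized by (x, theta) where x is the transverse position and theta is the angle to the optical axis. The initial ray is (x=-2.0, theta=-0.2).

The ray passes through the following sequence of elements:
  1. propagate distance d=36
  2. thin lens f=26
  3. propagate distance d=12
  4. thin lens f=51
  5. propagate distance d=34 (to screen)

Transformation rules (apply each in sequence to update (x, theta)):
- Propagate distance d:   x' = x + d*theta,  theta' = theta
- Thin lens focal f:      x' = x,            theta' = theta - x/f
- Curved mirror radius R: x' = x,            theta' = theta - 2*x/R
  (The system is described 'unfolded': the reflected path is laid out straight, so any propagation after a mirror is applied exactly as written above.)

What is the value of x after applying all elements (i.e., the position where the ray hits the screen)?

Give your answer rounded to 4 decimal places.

Answer: 2.7795

Derivation:
Initial: x=-2.0000 theta=-0.2000
After 1 (propagate distance d=36): x=-9.2000 theta=-0.2000
After 2 (thin lens f=26): x=-9.2000 theta=2/13 (≈0.1538)
After 3 (propagate distance d=12): x=-478/65 (≈-7.3538) theta=2/13 (≈0.1538)
After 4 (thin lens f=51): x=-478/65 (≈-7.3538) theta=76/255 (≈0.2980)
After 5 (propagate distance d=34 (to screen)): x=542/195 (≈2.7795) theta=76/255 (≈0.2980)
Rounded to 4 decimal places: x = 2.7795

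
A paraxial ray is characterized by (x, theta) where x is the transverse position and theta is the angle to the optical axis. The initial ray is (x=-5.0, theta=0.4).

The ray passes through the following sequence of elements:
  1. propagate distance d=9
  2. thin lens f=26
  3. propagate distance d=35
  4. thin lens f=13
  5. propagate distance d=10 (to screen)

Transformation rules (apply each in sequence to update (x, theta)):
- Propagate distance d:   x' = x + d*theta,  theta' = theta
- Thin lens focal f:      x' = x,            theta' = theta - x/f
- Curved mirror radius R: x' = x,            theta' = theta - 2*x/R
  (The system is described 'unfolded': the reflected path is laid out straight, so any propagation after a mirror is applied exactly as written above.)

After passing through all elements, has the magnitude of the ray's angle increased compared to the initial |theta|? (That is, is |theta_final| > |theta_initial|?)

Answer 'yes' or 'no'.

Initial: x=-5.0000 theta=0.4000
After 1 (propagate distance d=9): x=-1.4000 theta=0.4000
After 2 (thin lens f=26): x=-1.4000 theta=59/130 (≈0.4538)
After 3 (propagate distance d=35): x=1883/130 (≈14.4846) theta=59/130 (≈0.4538)
After 4 (thin lens f=13): x=1883/130 (≈14.4846) theta=-558/845 (≈-0.6604)
After 5 (propagate distance d=10 (to screen)): x=13319/1690 (≈7.8811) theta=-558/845 (≈-0.6604)
|theta_initial|=0.4000 |theta_final|=558/845 (≈0.6604) -> increased

Answer: yes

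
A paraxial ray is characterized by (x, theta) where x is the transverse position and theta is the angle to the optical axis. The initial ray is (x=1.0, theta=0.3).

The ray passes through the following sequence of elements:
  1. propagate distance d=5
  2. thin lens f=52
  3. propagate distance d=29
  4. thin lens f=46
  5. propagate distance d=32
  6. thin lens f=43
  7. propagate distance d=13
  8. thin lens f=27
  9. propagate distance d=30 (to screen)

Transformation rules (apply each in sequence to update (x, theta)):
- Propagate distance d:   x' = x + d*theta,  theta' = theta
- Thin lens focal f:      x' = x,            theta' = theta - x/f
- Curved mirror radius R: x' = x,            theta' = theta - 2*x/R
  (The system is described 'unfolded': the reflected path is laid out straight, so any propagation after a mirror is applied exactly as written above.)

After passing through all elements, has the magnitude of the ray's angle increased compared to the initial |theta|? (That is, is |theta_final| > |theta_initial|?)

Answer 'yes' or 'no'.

Answer: yes

Derivation:
Initial: x=1.0000 theta=0.3000
After 1 (propagate distance d=5): x=2.5000 theta=0.3000
After 2 (thin lens f=52): x=2.5000 theta=131/520 (≈0.2519)
After 3 (propagate distance d=29): x=5099/520 (≈9.8058) theta=131/520 (≈0.2519)
After 4 (thin lens f=46): x=5099/520 (≈9.8058) theta=927/23920 (≈0.0388)
After 5 (propagate distance d=32): x=132109/11960 (≈11.0459) theta=927/23920 (≈0.0388)
After 6 (thin lens f=43): x=132109/11960 (≈11.0459) theta=-224357/1028560 (≈-0.2181)
After 7 (propagate distance d=13): x=8444733/1028560 (≈8.2102) theta=-224357/1028560 (≈-0.2181)
After 8 (thin lens f=27): x=8444733/1028560 (≈8.2102) theta=-1208531/2314260 (≈-0.5222)
After 9 (propagate distance d=30 (to screen)): x=-23007041/3085680 (≈-7.4561) theta=-1208531/2314260 (≈-0.5222)
|theta_initial|=0.3000 |theta_final|=1208531/2314260 (≈0.5222) -> increased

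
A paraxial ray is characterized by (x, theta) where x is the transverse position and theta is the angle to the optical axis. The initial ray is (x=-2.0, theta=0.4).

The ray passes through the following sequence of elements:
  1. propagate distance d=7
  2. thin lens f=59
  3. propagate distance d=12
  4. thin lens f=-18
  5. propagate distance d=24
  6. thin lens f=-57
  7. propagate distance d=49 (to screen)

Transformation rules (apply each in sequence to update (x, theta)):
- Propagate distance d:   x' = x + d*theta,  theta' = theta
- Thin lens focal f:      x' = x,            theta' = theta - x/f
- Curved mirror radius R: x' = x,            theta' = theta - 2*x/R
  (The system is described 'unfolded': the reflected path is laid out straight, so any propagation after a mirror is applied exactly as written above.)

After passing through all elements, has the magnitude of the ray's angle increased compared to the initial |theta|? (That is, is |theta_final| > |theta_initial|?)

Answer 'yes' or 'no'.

Initial: x=-2.0000 theta=0.4000
After 1 (propagate distance d=7): x=0.8000 theta=0.4000
After 2 (thin lens f=59): x=0.8000 theta=114/295 (≈0.3864)
After 3 (propagate distance d=12): x=1604/295 (≈5.4373) theta=114/295 (≈0.3864)
After 4 (thin lens f=-18): x=1604/295 (≈5.4373) theta=1828/2655 (≈0.6885)
After 5 (propagate distance d=24): x=19436/885 (≈21.9616) theta=1828/2655 (≈0.6885)
After 6 (thin lens f=-57): x=19436/885 (≈21.9616) theta=18056/16815 (≈1.0738)
After 7 (propagate distance d=49 (to screen)): x=1254028/16815 (≈74.5779) theta=18056/16815 (≈1.0738)
|theta_initial|=0.4000 |theta_final|=18056/16815 (≈1.0738) -> increased

Answer: yes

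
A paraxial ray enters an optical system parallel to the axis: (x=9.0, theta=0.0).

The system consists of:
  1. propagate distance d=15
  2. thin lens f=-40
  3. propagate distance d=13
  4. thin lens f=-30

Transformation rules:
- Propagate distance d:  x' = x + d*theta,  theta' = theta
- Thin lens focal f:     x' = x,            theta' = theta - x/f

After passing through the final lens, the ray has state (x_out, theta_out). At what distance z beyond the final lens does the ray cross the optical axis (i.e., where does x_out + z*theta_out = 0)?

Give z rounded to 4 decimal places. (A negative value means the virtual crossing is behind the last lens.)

Answer: -19.1566

Derivation:
Initial: x=9.0000 theta=0.0000
After 1 (propagate distance d=15): x=9.0000 theta=0.0000
After 2 (thin lens f=-40): x=9.0000 theta=0.2250
After 3 (propagate distance d=13): x=11.9250 theta=0.2250
After 4 (thin lens f=-30): x=11.9250 theta=0.6225
z_focus = -x_out/theta_out = -(11.9250)/(0.6225) = -1590/83 ≈ -19.1566
Rounded to 4 decimal places: z = -19.1566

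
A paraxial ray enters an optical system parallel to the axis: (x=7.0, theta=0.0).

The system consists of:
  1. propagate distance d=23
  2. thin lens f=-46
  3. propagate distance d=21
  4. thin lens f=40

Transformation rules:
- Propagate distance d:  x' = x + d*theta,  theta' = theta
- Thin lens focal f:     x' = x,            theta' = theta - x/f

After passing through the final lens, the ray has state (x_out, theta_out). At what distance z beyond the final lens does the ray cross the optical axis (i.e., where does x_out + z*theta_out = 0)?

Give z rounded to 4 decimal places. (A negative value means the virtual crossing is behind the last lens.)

Initial: x=7.0000 theta=0.0000
After 1 (propagate distance d=23): x=7.0000 theta=0.0000
After 2 (thin lens f=-46): x=7.0000 theta=7/46 (≈0.1522)
After 3 (propagate distance d=21): x=469/46 (≈10.1957) theta=7/46 (≈0.1522)
After 4 (thin lens f=40): x=469/46 (≈10.1957) theta=-189/1840 (≈-0.1027)
z_focus = -x_out/theta_out = -(469/46)/(-189/1840) = 2680/27 ≈ 99.2593
Rounded to 4 decimal places: z = 99.2593

Answer: 99.2593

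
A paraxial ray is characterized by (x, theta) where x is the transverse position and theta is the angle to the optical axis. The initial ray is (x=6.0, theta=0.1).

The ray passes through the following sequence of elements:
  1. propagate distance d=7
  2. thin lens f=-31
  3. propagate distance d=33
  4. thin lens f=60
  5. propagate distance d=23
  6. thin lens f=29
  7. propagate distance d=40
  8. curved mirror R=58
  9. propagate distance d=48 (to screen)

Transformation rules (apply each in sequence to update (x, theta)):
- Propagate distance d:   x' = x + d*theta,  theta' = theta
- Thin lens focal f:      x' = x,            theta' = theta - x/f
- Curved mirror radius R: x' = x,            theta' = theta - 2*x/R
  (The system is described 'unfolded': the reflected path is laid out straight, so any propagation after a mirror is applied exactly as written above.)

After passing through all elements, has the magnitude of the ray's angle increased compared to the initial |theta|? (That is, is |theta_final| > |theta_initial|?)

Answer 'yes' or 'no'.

Initial: x=6.0000 theta=0.1000
After 1 (propagate distance d=7): x=6.7000 theta=0.1000
After 2 (thin lens f=-31): x=6.7000 theta=49/155 (≈0.3161)
After 3 (propagate distance d=33): x=5311/310 (≈17.1323) theta=49/155 (≈0.3161)
After 4 (thin lens f=60): x=5311/310 (≈17.1323) theta=569/18600 (≈0.0306)
After 5 (propagate distance d=23): x=331747/18600 (≈17.8359) theta=569/18600 (≈0.0306)
After 6 (thin lens f=29): x=331747/18600 (≈17.8359) theta=-52541/89900 (≈-0.5844)
After 7 (propagate distance d=40): x=-2989177/539400 (≈-5.5417) theta=-52541/89900 (≈-0.5844)
After 8 (curved mirror R=58): x=-2989177/539400 (≈-5.5417) theta=-6152957/15642600 (≈-0.3933)
After 9 (propagate distance d=48 (to screen)): x=-382028069/15642600 (≈-24.4223) theta=-6152957/15642600 (≈-0.3933)
|theta_initial|=0.1000 |theta_final|=6152957/15642600 (≈0.3933) -> increased

Answer: yes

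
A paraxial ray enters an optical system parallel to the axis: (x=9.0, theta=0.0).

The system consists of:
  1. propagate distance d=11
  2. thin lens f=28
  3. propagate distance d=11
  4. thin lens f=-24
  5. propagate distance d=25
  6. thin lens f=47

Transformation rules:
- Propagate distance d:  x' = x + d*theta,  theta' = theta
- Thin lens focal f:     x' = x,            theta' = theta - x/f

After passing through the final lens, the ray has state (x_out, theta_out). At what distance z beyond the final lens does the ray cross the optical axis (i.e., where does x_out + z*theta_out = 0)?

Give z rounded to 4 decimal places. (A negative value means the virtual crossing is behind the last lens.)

Initial: x=9.0000 theta=0.0000
After 1 (propagate distance d=11): x=9.0000 theta=0.0000
After 2 (thin lens f=28): x=9.0000 theta=-9/28 (≈-0.3214)
After 3 (propagate distance d=11): x=153/28 (≈5.4643) theta=-9/28 (≈-0.3214)
After 4 (thin lens f=-24): x=153/28 (≈5.4643) theta=-3/32 (≈-0.0938)
After 5 (propagate distance d=25): x=699/224 (≈3.1205) theta=-3/32 (≈-0.0938)
After 6 (thin lens f=47): x=699/224 (≈3.1205) theta=-843/5264 (≈-0.1601)
z_focus = -x_out/theta_out = -(699/224)/(-843/5264) = 10951/562 ≈ 19.4858
Rounded to 4 decimal places: z = 19.4858

Answer: 19.4858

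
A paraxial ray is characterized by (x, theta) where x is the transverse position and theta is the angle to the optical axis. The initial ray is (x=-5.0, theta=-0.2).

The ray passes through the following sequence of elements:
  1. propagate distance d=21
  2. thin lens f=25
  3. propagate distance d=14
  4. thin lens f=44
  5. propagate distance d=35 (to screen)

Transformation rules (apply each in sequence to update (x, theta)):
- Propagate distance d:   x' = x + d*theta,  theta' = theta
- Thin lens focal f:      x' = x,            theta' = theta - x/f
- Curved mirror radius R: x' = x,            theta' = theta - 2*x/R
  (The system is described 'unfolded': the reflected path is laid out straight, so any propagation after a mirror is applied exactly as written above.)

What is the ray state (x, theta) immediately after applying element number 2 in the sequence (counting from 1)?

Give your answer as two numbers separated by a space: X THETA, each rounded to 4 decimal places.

Initial: x=-5.0000 theta=-0.2000
After 1 (propagate distance d=21): x=-9.2000 theta=-0.2000
After 2 (thin lens f=25): x=-9.2000 theta=0.1680
Rounded to 4 decimal places: x = -9.2000, theta = 0.1680

Answer: -9.2000 0.1680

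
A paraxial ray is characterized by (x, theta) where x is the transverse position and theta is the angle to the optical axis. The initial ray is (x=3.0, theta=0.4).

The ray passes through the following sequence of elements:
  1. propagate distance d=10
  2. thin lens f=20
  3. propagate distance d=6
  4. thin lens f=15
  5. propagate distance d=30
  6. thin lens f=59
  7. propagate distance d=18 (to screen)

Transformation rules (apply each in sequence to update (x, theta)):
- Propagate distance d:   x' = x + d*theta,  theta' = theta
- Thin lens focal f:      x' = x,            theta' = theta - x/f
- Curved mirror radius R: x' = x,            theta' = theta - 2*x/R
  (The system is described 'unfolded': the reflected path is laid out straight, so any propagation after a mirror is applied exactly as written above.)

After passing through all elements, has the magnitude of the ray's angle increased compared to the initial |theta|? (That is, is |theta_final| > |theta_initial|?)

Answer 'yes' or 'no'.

Initial: x=3.0000 theta=0.4000
After 1 (propagate distance d=10): x=7.0000 theta=0.4000
After 2 (thin lens f=20): x=7.0000 theta=0.0500
After 3 (propagate distance d=6): x=7.3000 theta=0.0500
After 4 (thin lens f=15): x=7.3000 theta=-131/300 (≈-0.4367)
After 5 (propagate distance d=30): x=-5.8000 theta=-131/300 (≈-0.4367)
After 6 (thin lens f=59): x=-5.8000 theta=-5989/17700 (≈-0.3384)
After 7 (propagate distance d=18 (to screen)): x=-35077/2950 (≈-11.8905) theta=-5989/17700 (≈-0.3384)
|theta_initial|=0.4000 |theta_final|=5989/17700 (≈0.3384) -> not increased

Answer: no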